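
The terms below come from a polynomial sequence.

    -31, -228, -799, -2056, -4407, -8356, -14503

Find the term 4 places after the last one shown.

D1: -197 , -571 , -1257 , -2351 , -3949 , -6147
D2: -374 , -686 , -1094 , -1598 , -2198
D3: -312 , -408 , -504 , -600
D4: -96 , -96 , -96
Fourth differences constant at -96.
-600 − 96 = -696;  -2198 − 696 = -2894;  -6147 − 2894 = -9041;  -14503 − 9041 = -23544
-696 − 96 = -792;  -2894 − 792 = -3686;  -9041 − 3686 = -12727;  -23544 − 12727 = -36271
-792 − 96 = -888;  -3686 − 888 = -4574;  -12727 − 4574 = -17301;  -36271 − 17301 = -53572
-888 − 96 = -984;  -4574 − 984 = -5558;  -17301 − 5558 = -22859;  -53572 − 22859 = -76431

-76431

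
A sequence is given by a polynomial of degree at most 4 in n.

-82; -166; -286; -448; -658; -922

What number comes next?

-1246

Δ: -84 , -120 , -162 , -210 , -264
Δ²: -36 , -42 , -48 , -54
Δ³: -6 , -6 , -6
The third differences are constant (-6).
-54 − 6 = -60;  -264 − 60 = -324;  -922 − 324 = -1246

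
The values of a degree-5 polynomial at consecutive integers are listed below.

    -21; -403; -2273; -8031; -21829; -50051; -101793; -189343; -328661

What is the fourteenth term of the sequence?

-2677891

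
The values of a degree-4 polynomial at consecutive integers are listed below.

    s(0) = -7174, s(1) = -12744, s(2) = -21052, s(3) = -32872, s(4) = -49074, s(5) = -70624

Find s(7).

-5570 , -8308 , -11820 , -16202 , -21550
-2738 , -3512 , -4382 , -5348
-774 , -870 , -966
-96 , -96
Constant fourth difference = -96, so extend:
-966 − 96 = -1062;  -5348 − 1062 = -6410;  -21550 − 6410 = -27960;  -70624 − 27960 = -98584
-1062 − 96 = -1158;  -6410 − 1158 = -7568;  -27960 − 7568 = -35528;  -98584 − 35528 = -134112

-134112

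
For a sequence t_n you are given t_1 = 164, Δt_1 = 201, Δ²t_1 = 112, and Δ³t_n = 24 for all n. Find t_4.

1127

Build the table forward from the leading diagonal:
D3: 24  24  24  24
D2: 112  136  160  184
D1: 201  313  449  609
t: 164  365  678  1127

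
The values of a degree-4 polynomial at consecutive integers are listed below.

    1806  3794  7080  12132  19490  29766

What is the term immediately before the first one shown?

D1: 1988  3286  5052  7358  10276
D2: 1298  1766  2306  2918
D3: 468  540  612
D4: 72  72
The fourth differences are constant at 72.
Work back: 468 − 72 = 396;  1298 − 396 = 902;  1988 − 902 = 1086;  1806 − 1086 = 720

720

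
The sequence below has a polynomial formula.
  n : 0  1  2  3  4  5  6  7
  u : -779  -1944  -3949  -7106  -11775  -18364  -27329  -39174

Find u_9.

-73760

First differences: -1165, -2005, -3157, -4669, -6589, -8965, -11845
Second differences: -840, -1152, -1512, -1920, -2376, -2880
Third differences: -312, -360, -408, -456, -504
Fourth differences: -48, -48, -48, -48
Fourth differences constant at -48.
-504 − 48 = -552;  -2880 − 552 = -3432;  -11845 − 3432 = -15277;  -39174 − 15277 = -54451
-552 − 48 = -600;  -3432 − 600 = -4032;  -15277 − 4032 = -19309;  -54451 − 19309 = -73760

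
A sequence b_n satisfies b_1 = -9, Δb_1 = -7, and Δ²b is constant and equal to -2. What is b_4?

-36

Build the table forward from the leading diagonal:
Δ²: -2  -2  -2  -2
Δ: -7  -9  -11  -13
b: -9  -16  -25  -36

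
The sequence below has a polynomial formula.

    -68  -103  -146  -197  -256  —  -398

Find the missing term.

Using the first 5 terms:
D1: -35, -43, -51, -59
D2: -8, -8, -8
Constant second difference = -8.
Extend forward: -59 − 8 = -67;  -256 − 67 = -323

-323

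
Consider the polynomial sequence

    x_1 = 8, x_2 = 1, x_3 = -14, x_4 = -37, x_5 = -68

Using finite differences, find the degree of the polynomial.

2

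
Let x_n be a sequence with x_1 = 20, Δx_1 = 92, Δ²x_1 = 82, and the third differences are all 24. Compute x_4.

566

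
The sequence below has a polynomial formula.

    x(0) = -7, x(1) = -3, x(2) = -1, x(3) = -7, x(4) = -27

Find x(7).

-231

D1: 4  2  -6  -20
D2: -2  -8  -14
D3: -6  -6
Constant third difference = -6, so extend:
-14 − 6 = -20;  -20 − 20 = -40;  -27 − 40 = -67
-20 − 6 = -26;  -40 − 26 = -66;  -67 − 66 = -133
-26 − 6 = -32;  -66 − 32 = -98;  -133 − 98 = -231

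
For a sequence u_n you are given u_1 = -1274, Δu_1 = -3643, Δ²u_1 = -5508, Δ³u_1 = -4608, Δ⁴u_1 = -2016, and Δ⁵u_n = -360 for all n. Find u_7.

Build the table forward from the leading diagonal:
Fifth differences: -360, -360, -360, -360, -360, -360, -360
Fourth differences: -2016, -2376, -2736, -3096, -3456, -3816, -4176
Third differences: -4608, -6624, -9000, -11736, -14832, -18288, -22104
Second differences: -5508, -10116, -16740, -25740, -37476, -52308, -70596
First differences: -3643, -9151, -19267, -36007, -61747, -99223, -151531
u: -1274, -4917, -14068, -33335, -69342, -131089, -230312

-230312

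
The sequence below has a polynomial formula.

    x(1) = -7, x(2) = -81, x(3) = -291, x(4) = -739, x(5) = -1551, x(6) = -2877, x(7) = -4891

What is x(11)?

-24147

Δ: -74, -210, -448, -812, -1326, -2014
Δ²: -136, -238, -364, -514, -688
Δ³: -102, -126, -150, -174
Δ⁴: -24, -24, -24
Constant fourth difference = -24, so extend:
-174 − 24 = -198;  -688 − 198 = -886;  -2014 − 886 = -2900;  -4891 − 2900 = -7791
-198 − 24 = -222;  -886 − 222 = -1108;  -2900 − 1108 = -4008;  -7791 − 4008 = -11799
-222 − 24 = -246;  -1108 − 246 = -1354;  -4008 − 1354 = -5362;  -11799 − 5362 = -17161
-246 − 24 = -270;  -1354 − 270 = -1624;  -5362 − 1624 = -6986;  -17161 − 6986 = -24147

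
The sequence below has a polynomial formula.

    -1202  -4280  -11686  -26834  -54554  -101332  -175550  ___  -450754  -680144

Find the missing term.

-287726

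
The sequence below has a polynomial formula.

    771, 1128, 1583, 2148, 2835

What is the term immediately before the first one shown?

D1: 357  455  565  687
D2: 98  110  122
D3: 12  12
The third differences are constant at 12.
Work back: 98 − 12 = 86;  357 − 86 = 271;  771 − 271 = 500

500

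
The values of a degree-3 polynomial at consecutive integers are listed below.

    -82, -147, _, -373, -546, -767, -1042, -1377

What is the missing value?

Using the last 5 terms:
D1: -173  -221  -275  -335
D2: -48  -54  -60
D3: -6  -6
Constant third difference = -6.
Extend backward: -48 + 6 = -42;  -173 + 42 = -131;  -373 + 131 = -242

-242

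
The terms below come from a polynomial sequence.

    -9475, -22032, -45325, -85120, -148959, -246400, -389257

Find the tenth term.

-1247344

Δ: -12557, -23293, -39795, -63839, -97441, -142857
Δ²: -10736, -16502, -24044, -33602, -45416
Δ³: -5766, -7542, -9558, -11814
Δ⁴: -1776, -2016, -2256
Δ⁵: -240, -240
The fifth differences are constant (-240).
-2256 − 240 = -2496;  -11814 − 2496 = -14310;  -45416 − 14310 = -59726;  -142857 − 59726 = -202583;  -389257 − 202583 = -591840
-2496 − 240 = -2736;  -14310 − 2736 = -17046;  -59726 − 17046 = -76772;  -202583 − 76772 = -279355;  -591840 − 279355 = -871195
-2736 − 240 = -2976;  -17046 − 2976 = -20022;  -76772 − 20022 = -96794;  -279355 − 96794 = -376149;  -871195 − 376149 = -1247344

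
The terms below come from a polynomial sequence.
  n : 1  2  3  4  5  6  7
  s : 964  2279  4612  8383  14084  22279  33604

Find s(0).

First differences: 1315  2333  3771  5701  8195  11325
Second differences: 1018  1438  1930  2494  3130
Third differences: 420  492  564  636
Fourth differences: 72  72  72
The fourth differences are constant at 72.
Work back: 420 − 72 = 348;  1018 − 348 = 670;  1315 − 670 = 645;  964 − 645 = 319

319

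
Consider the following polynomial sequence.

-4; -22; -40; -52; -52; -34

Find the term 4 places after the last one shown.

Δ: -18 , -18 , -12 , 0 , 18
Δ²: 0 , 6 , 12 , 18
Δ³: 6 , 6 , 6
Constant third difference = 6, so extend:
18 + 6 = 24;  18 + 24 = 42;  -34 + 42 = 8
24 + 6 = 30;  42 + 30 = 72;  8 + 72 = 80
30 + 6 = 36;  72 + 36 = 108;  80 + 108 = 188
36 + 6 = 42;  108 + 42 = 150;  188 + 150 = 338

338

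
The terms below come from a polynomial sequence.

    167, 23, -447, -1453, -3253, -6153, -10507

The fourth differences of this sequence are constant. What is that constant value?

Δ: -144, -470, -1006, -1800, -2900, -4354
Δ²: -326, -536, -794, -1100, -1454
Δ³: -210, -258, -306, -354
Δ⁴: -48, -48, -48

-48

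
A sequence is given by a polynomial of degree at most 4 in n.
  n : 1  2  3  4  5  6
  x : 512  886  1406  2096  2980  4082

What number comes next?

D1: 374, 520, 690, 884, 1102
D2: 146, 170, 194, 218
D3: 24, 24, 24
The third differences are constant (24).
218 + 24 = 242;  1102 + 242 = 1344;  4082 + 1344 = 5426

5426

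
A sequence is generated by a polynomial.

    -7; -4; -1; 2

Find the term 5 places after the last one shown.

D1: 3, 3, 3
Constant first difference = 3, so extend:
2 + 3 = 5
5 + 3 = 8
8 + 3 = 11
11 + 3 = 14
14 + 3 = 17

17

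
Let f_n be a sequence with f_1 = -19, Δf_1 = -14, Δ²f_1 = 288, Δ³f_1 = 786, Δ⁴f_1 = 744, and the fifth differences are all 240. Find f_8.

Build the table forward from the leading diagonal:
Δ⁵: 240  240  240  240  240  240  240  240
Δ⁴: 744  984  1224  1464  1704  1944  2184  2424
Δ³: 786  1530  2514  3738  5202  6906  8850  11034
Δ²: 288  1074  2604  5118  8856  14058  20964  29814
Δ: -14  274  1348  3952  9070  17926  31984  52948
f: -19  -33  241  1589  5541  14611  32537  64521

64521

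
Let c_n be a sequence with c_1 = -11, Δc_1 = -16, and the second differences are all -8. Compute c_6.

Build the table forward from the leading diagonal:
Δ²: -8, -8, -8, -8, -8, -8
Δ: -16, -24, -32, -40, -48, -56
c: -11, -27, -51, -83, -123, -171

-171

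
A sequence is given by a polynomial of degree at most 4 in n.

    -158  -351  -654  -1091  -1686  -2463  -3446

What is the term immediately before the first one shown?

-193, -303, -437, -595, -777, -983
-110, -134, -158, -182, -206
-24, -24, -24, -24
The third differences are constant at -24.
Work back: -110 + 24 = -86;  -193 + 86 = -107;  -158 + 107 = -51

-51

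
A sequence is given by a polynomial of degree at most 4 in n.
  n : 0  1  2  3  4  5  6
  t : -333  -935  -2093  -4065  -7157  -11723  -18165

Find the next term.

-26933

-602  -1158  -1972  -3092  -4566  -6442
-556  -814  -1120  -1474  -1876
-258  -306  -354  -402
-48  -48  -48
Fourth differences constant at -48.
-402 − 48 = -450;  -1876 − 450 = -2326;  -6442 − 2326 = -8768;  -18165 − 8768 = -26933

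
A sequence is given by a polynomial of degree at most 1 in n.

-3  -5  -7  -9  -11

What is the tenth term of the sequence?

D1: -2  -2  -2  -2
Constant first difference = -2, so extend:
-11 − 2 = -13
-13 − 2 = -15
-15 − 2 = -17
-17 − 2 = -19
-19 − 2 = -21

-21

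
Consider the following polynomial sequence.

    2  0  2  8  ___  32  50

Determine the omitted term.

18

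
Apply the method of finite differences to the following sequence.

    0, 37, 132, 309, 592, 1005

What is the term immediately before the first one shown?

-3

Δ: 37, 95, 177, 283, 413
Δ²: 58, 82, 106, 130
Δ³: 24, 24, 24
The third differences are constant at 24.
Work back: 58 − 24 = 34;  37 − 34 = 3;  0 − 3 = -3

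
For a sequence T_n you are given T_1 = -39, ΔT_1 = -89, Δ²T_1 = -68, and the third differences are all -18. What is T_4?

-528

Build the table forward from the leading diagonal:
Third differences: -18  -18  -18  -18
Second differences: -68  -86  -104  -122
First differences: -89  -157  -243  -347
T: -39  -128  -285  -528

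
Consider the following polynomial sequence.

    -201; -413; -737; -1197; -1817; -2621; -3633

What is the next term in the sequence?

Δ: -212  -324  -460  -620  -804  -1012
Δ²: -112  -136  -160  -184  -208
Δ³: -24  -24  -24  -24
The third differences are constant (-24).
-208 − 24 = -232;  -1012 − 232 = -1244;  -3633 − 1244 = -4877

-4877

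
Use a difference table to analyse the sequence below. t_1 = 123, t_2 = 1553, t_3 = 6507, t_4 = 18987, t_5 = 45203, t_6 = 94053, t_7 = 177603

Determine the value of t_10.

814713

Δ: 1430, 4954, 12480, 26216, 48850, 83550
Δ²: 3524, 7526, 13736, 22634, 34700
Δ³: 4002, 6210, 8898, 12066
Δ⁴: 2208, 2688, 3168
Δ⁵: 480, 480
The fifth differences are constant (480).
3168 + 480 = 3648;  12066 + 3648 = 15714;  34700 + 15714 = 50414;  83550 + 50414 = 133964;  177603 + 133964 = 311567
3648 + 480 = 4128;  15714 + 4128 = 19842;  50414 + 19842 = 70256;  133964 + 70256 = 204220;  311567 + 204220 = 515787
4128 + 480 = 4608;  19842 + 4608 = 24450;  70256 + 24450 = 94706;  204220 + 94706 = 298926;  515787 + 298926 = 814713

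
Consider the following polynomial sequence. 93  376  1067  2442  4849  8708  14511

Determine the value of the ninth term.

34277

283 , 691 , 1375 , 2407 , 3859 , 5803
408 , 684 , 1032 , 1452 , 1944
276 , 348 , 420 , 492
72 , 72 , 72
The fourth differences are constant (72).
492 + 72 = 564;  1944 + 564 = 2508;  5803 + 2508 = 8311;  14511 + 8311 = 22822
564 + 72 = 636;  2508 + 636 = 3144;  8311 + 3144 = 11455;  22822 + 11455 = 34277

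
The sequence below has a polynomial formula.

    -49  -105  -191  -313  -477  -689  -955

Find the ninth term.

-56, -86, -122, -164, -212, -266
-30, -36, -42, -48, -54
-6, -6, -6, -6
The third differences are constant (-6).
-54 − 6 = -60;  -266 − 60 = -326;  -955 − 326 = -1281
-60 − 6 = -66;  -326 − 66 = -392;  -1281 − 392 = -1673

-1673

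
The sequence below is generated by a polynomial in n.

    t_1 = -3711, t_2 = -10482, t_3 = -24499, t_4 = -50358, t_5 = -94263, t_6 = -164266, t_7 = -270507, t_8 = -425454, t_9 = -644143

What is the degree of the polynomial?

-6771, -14017, -25859, -43905, -70003, -106241, -154947, -218689
-7246, -11842, -18046, -26098, -36238, -48706, -63742
-4596, -6204, -8052, -10140, -12468, -15036
-1608, -1848, -2088, -2328, -2568
-240, -240, -240, -240
The fifth differences are constant, so the polynomial has degree 5.

5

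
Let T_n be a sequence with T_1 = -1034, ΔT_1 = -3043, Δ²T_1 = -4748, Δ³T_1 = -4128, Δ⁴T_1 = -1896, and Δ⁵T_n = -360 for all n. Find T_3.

Build the table forward from the leading diagonal:
Fifth differences: -360, -360, -360
Fourth differences: -1896, -2256, -2616
Third differences: -4128, -6024, -8280
Second differences: -4748, -8876, -14900
First differences: -3043, -7791, -16667
T: -1034, -4077, -11868

-11868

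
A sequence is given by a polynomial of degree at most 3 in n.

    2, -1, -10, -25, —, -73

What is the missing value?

Using the first 4 terms:
D1: -3  -9  -15
D2: -6  -6
Constant second difference = -6.
Extend forward: -15 − 6 = -21;  -25 − 21 = -46

-46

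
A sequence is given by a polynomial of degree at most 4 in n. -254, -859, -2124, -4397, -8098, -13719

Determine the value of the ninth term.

Δ: -605  -1265  -2273  -3701  -5621
Δ²: -660  -1008  -1428  -1920
Δ³: -348  -420  -492
Δ⁴: -72  -72
Constant fourth difference = -72, so extend:
-492 − 72 = -564;  -1920 − 564 = -2484;  -5621 − 2484 = -8105;  -13719 − 8105 = -21824
-564 − 72 = -636;  -2484 − 636 = -3120;  -8105 − 3120 = -11225;  -21824 − 11225 = -33049
-636 − 72 = -708;  -3120 − 708 = -3828;  -11225 − 3828 = -15053;  -33049 − 15053 = -48102

-48102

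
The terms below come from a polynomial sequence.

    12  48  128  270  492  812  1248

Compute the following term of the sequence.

36, 80, 142, 222, 320, 436
44, 62, 80, 98, 116
18, 18, 18, 18
Constant third difference = 18, so extend:
116 + 18 = 134;  436 + 134 = 570;  1248 + 570 = 1818

1818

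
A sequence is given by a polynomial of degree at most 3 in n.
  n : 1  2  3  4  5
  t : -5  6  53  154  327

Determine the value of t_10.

Δ: 11 , 47 , 101 , 173
Δ²: 36 , 54 , 72
Δ³: 18 , 18
Constant third difference = 18, so extend:
72 + 18 = 90;  173 + 90 = 263;  327 + 263 = 590
90 + 18 = 108;  263 + 108 = 371;  590 + 371 = 961
108 + 18 = 126;  371 + 126 = 497;  961 + 497 = 1458
126 + 18 = 144;  497 + 144 = 641;  1458 + 641 = 2099
144 + 18 = 162;  641 + 162 = 803;  2099 + 803 = 2902

2902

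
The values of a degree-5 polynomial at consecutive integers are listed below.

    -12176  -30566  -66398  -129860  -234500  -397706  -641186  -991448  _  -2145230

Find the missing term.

-1480280

Using the first 8 terms:
D1: -18390  -35832  -63462  -104640  -163206  -243480  -350262
D2: -17442  -27630  -41178  -58566  -80274  -106782
D3: -10188  -13548  -17388  -21708  -26508
D4: -3360  -3840  -4320  -4800
D5: -480  -480  -480
Constant fifth difference = -480.
Extend forward: -4800 − 480 = -5280;  -26508 − 5280 = -31788;  -106782 − 31788 = -138570;  -350262 − 138570 = -488832;  -991448 − 488832 = -1480280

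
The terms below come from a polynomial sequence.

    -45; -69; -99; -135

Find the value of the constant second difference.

-6

First differences: -24, -30, -36
Second differences: -6, -6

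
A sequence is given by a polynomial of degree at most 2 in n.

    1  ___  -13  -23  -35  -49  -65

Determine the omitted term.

Using the last 5 terms:
-10  -12  -14  -16
-2  -2  -2
Constant second difference = -2.
Extend backward: -10 + 2 = -8;  -13 + 8 = -5

-5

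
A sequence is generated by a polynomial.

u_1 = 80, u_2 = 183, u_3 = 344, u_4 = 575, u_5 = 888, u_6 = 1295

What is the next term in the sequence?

Δ: 103  161  231  313  407
Δ²: 58  70  82  94
Δ³: 12  12  12
Third differences constant at 12.
94 + 12 = 106;  407 + 106 = 513;  1295 + 513 = 1808

1808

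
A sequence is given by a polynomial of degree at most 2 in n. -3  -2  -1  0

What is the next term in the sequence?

Δ: 1  1  1
The first differences are constant (1).
0 + 1 = 1

1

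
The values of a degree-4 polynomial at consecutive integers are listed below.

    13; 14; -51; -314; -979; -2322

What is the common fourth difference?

D1: 1, -65, -263, -665, -1343
D2: -66, -198, -402, -678
D3: -132, -204, -276
D4: -72, -72

-72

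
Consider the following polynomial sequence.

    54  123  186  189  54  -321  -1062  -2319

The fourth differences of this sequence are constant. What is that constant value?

-24

First differences: 69, 63, 3, -135, -375, -741, -1257
Second differences: -6, -60, -138, -240, -366, -516
Third differences: -54, -78, -102, -126, -150
Fourth differences: -24, -24, -24, -24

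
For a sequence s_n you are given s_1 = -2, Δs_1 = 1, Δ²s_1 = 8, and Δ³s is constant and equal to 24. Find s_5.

Build the table forward from the leading diagonal:
D3: 24, 24, 24, 24, 24
D2: 8, 32, 56, 80, 104
D1: 1, 9, 41, 97, 177
s: -2, -1, 8, 49, 146

146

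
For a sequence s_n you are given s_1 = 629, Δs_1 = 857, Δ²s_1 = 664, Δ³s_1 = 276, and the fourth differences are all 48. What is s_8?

31912

Build the table forward from the leading diagonal:
D4: 48, 48, 48, 48, 48, 48, 48, 48
D3: 276, 324, 372, 420, 468, 516, 564, 612
D2: 664, 940, 1264, 1636, 2056, 2524, 3040, 3604
D1: 857, 1521, 2461, 3725, 5361, 7417, 9941, 12981
s: 629, 1486, 3007, 5468, 9193, 14554, 21971, 31912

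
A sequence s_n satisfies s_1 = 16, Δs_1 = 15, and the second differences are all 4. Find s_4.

73

Build the table forward from the leading diagonal:
Δ²: 4  4  4  4
Δ: 15  19  23  27
s: 16  31  50  73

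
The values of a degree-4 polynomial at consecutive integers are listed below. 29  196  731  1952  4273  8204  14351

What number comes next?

First differences: 167, 535, 1221, 2321, 3931, 6147
Second differences: 368, 686, 1100, 1610, 2216
Third differences: 318, 414, 510, 606
Fourth differences: 96, 96, 96
The fourth differences are constant (96).
606 + 96 = 702;  2216 + 702 = 2918;  6147 + 2918 = 9065;  14351 + 9065 = 23416

23416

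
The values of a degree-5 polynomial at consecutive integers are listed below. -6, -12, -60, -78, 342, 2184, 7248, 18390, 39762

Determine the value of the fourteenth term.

566352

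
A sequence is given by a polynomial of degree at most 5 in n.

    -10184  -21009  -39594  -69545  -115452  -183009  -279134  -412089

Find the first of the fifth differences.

First differences: -10825, -18585, -29951, -45907, -67557, -96125, -132955
Second differences: -7760, -11366, -15956, -21650, -28568, -36830
Third differences: -3606, -4590, -5694, -6918, -8262
Fourth differences: -984, -1104, -1224, -1344
Fifth differences: -120, -120, -120

-120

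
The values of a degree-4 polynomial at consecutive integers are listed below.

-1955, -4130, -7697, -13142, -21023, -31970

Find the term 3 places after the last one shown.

Δ: -2175, -3567, -5445, -7881, -10947
Δ²: -1392, -1878, -2436, -3066
Δ³: -486, -558, -630
Δ⁴: -72, -72
The fourth differences are constant (-72).
-630 − 72 = -702;  -3066 − 702 = -3768;  -10947 − 3768 = -14715;  -31970 − 14715 = -46685
-702 − 72 = -774;  -3768 − 774 = -4542;  -14715 − 4542 = -19257;  -46685 − 19257 = -65942
-774 − 72 = -846;  -4542 − 846 = -5388;  -19257 − 5388 = -24645;  -65942 − 24645 = -90587

-90587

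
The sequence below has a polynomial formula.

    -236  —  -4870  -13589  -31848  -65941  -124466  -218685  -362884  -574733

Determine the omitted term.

-1341

Using the last 8 terms:
First differences: -8719, -18259, -34093, -58525, -94219, -144199, -211849
Second differences: -9540, -15834, -24432, -35694, -49980, -67650
Third differences: -6294, -8598, -11262, -14286, -17670
Fourth differences: -2304, -2664, -3024, -3384
Fifth differences: -360, -360, -360
Constant fifth difference = -360.
Extend backward: -2304 + 360 = -1944;  -6294 + 1944 = -4350;  -9540 + 4350 = -5190;  -8719 + 5190 = -3529;  -4870 + 3529 = -1341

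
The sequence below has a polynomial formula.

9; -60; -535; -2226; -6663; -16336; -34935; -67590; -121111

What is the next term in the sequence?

First differences: -69, -475, -1691, -4437, -9673, -18599, -32655, -53521
Second differences: -406, -1216, -2746, -5236, -8926, -14056, -20866
Third differences: -810, -1530, -2490, -3690, -5130, -6810
Fourth differences: -720, -960, -1200, -1440, -1680
Fifth differences: -240, -240, -240, -240
The fifth differences are constant (-240).
-1680 − 240 = -1920;  -6810 − 1920 = -8730;  -20866 − 8730 = -29596;  -53521 − 29596 = -83117;  -121111 − 83117 = -204228

-204228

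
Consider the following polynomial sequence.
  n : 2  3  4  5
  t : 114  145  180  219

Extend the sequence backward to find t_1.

Δ: 31  35  39
Δ²: 4  4
The second differences are constant at 4.
Work back: 31 − 4 = 27;  114 − 27 = 87

87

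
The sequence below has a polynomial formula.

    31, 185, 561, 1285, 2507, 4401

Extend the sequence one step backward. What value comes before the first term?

Δ: 154  376  724  1222  1894
Δ²: 222  348  498  672
Δ³: 126  150  174
Δ⁴: 24  24
The fourth differences are constant at 24.
Work back: 126 − 24 = 102;  222 − 102 = 120;  154 − 120 = 34;  31 − 34 = -3

-3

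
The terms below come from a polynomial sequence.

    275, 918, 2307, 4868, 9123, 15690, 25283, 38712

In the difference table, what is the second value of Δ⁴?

First differences: 643, 1389, 2561, 4255, 6567, 9593, 13429
Second differences: 746, 1172, 1694, 2312, 3026, 3836
Third differences: 426, 522, 618, 714, 810
Fourth differences: 96, 96, 96, 96

96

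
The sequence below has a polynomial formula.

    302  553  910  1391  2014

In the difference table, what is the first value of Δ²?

106

Δ: 251, 357, 481, 623
Δ²: 106, 124, 142
Δ³: 18, 18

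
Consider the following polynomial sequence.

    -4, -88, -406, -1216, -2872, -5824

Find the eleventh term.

-62494

-84 , -318 , -810 , -1656 , -2952
-234 , -492 , -846 , -1296
-258 , -354 , -450
-96 , -96
The fourth differences are constant (-96).
-450 − 96 = -546;  -1296 − 546 = -1842;  -2952 − 1842 = -4794;  -5824 − 4794 = -10618
-546 − 96 = -642;  -1842 − 642 = -2484;  -4794 − 2484 = -7278;  -10618 − 7278 = -17896
-642 − 96 = -738;  -2484 − 738 = -3222;  -7278 − 3222 = -10500;  -17896 − 10500 = -28396
-738 − 96 = -834;  -3222 − 834 = -4056;  -10500 − 4056 = -14556;  -28396 − 14556 = -42952
-834 − 96 = -930;  -4056 − 930 = -4986;  -14556 − 4986 = -19542;  -42952 − 19542 = -62494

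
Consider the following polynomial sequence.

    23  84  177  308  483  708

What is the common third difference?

6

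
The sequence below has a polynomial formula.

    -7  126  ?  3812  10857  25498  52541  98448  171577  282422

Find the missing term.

Using the last 7 terms:
7045, 14641, 27043, 45907, 73129, 110845
7596, 12402, 18864, 27222, 37716
4806, 6462, 8358, 10494
1656, 1896, 2136
240, 240
Constant fifth difference = 240.
Extend backward: 1656 − 240 = 1416;  4806 − 1416 = 3390;  7596 − 3390 = 4206;  7045 − 4206 = 2839;  3812 − 2839 = 973

973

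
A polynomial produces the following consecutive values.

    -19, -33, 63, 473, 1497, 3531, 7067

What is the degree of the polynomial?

4

Δ: -14, 96, 410, 1024, 2034, 3536
Δ²: 110, 314, 614, 1010, 1502
Δ³: 204, 300, 396, 492
Δ⁴: 96, 96, 96
The fourth differences are constant, so the polynomial has degree 4.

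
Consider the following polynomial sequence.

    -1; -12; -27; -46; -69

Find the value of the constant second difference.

First differences: -11, -15, -19, -23
Second differences: -4, -4, -4

-4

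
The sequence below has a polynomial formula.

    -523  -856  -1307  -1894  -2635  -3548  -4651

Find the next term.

First differences: -333 , -451 , -587 , -741 , -913 , -1103
Second differences: -118 , -136 , -154 , -172 , -190
Third differences: -18 , -18 , -18 , -18
The third differences are constant (-18).
-190 − 18 = -208;  -1103 − 208 = -1311;  -4651 − 1311 = -5962

-5962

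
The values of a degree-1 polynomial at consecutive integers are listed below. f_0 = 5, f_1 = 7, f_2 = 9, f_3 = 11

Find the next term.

First differences: 2  2  2
Constant first difference = 2, so extend:
11 + 2 = 13

13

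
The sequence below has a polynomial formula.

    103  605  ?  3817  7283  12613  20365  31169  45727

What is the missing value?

1729

Using the last 6 terms:
Δ: 3466, 5330, 7752, 10804, 14558
Δ²: 1864, 2422, 3052, 3754
Δ³: 558, 630, 702
Δ⁴: 72, 72
Constant fourth difference = 72.
Extend backward: 558 − 72 = 486;  1864 − 486 = 1378;  3466 − 1378 = 2088;  3817 − 2088 = 1729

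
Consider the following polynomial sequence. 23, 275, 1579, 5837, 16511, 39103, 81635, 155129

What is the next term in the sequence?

274087

Δ: 252 , 1304 , 4258 , 10674 , 22592 , 42532 , 73494
Δ²: 1052 , 2954 , 6416 , 11918 , 19940 , 30962
Δ³: 1902 , 3462 , 5502 , 8022 , 11022
Δ⁴: 1560 , 2040 , 2520 , 3000
Δ⁵: 480 , 480 , 480
The fifth differences are constant (480).
3000 + 480 = 3480;  11022 + 3480 = 14502;  30962 + 14502 = 45464;  73494 + 45464 = 118958;  155129 + 118958 = 274087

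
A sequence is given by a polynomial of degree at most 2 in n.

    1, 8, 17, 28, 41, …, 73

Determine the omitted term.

Using the first 5 terms:
7, 9, 11, 13
2, 2, 2
Constant second difference = 2.
Extend forward: 13 + 2 = 15;  41 + 15 = 56

56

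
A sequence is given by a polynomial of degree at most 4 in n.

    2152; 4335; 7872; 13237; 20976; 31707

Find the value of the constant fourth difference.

D1: 2183, 3537, 5365, 7739, 10731
D2: 1354, 1828, 2374, 2992
D3: 474, 546, 618
D4: 72, 72

72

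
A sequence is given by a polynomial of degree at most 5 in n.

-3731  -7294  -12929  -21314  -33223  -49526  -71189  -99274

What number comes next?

-3563 , -5635 , -8385 , -11909 , -16303 , -21663 , -28085
-2072 , -2750 , -3524 , -4394 , -5360 , -6422
-678 , -774 , -870 , -966 , -1062
-96 , -96 , -96 , -96
Constant fourth difference = -96, so extend:
-1062 − 96 = -1158;  -6422 − 1158 = -7580;  -28085 − 7580 = -35665;  -99274 − 35665 = -134939

-134939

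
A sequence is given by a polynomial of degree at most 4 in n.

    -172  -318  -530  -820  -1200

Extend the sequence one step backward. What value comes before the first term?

First differences: -146, -212, -290, -380
Second differences: -66, -78, -90
Third differences: -12, -12
The third differences are constant at -12.
Work back: -66 + 12 = -54;  -146 + 54 = -92;  -172 + 92 = -80

-80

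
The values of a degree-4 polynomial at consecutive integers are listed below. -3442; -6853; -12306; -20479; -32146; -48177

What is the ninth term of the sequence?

-3411, -5453, -8173, -11667, -16031
-2042, -2720, -3494, -4364
-678, -774, -870
-96, -96
The fourth differences are constant (-96).
-870 − 96 = -966;  -4364 − 966 = -5330;  -16031 − 5330 = -21361;  -48177 − 21361 = -69538
-966 − 96 = -1062;  -5330 − 1062 = -6392;  -21361 − 6392 = -27753;  -69538 − 27753 = -97291
-1062 − 96 = -1158;  -6392 − 1158 = -7550;  -27753 − 7550 = -35303;  -97291 − 35303 = -132594

-132594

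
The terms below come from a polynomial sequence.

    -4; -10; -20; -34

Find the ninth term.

-164

D1: -6, -10, -14
D2: -4, -4
Constant second difference = -4, so extend:
-14 − 4 = -18;  -34 − 18 = -52
-18 − 4 = -22;  -52 − 22 = -74
-22 − 4 = -26;  -74 − 26 = -100
-26 − 4 = -30;  -100 − 30 = -130
-30 − 4 = -34;  -130 − 34 = -164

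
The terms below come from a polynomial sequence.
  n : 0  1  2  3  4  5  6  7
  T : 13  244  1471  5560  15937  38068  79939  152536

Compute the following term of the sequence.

D1: 231  1227  4089  10377  22131  41871  72597
D2: 996  2862  6288  11754  19740  30726
D3: 1866  3426  5466  7986  10986
D4: 1560  2040  2520  3000
D5: 480  480  480
Fifth differences constant at 480.
3000 + 480 = 3480;  10986 + 3480 = 14466;  30726 + 14466 = 45192;  72597 + 45192 = 117789;  152536 + 117789 = 270325

270325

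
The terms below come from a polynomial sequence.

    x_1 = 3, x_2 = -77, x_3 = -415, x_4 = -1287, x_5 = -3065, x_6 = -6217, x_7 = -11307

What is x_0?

-80, -338, -872, -1778, -3152, -5090
-258, -534, -906, -1374, -1938
-276, -372, -468, -564
-96, -96, -96
The fourth differences are constant at -96.
Work back: -276 + 96 = -180;  -258 + 180 = -78;  -80 + 78 = -2;  3 + 2 = 5

5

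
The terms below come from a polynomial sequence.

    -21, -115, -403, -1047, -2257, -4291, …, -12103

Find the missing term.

-7455

Using the first 6 terms:
-94, -288, -644, -1210, -2034
-194, -356, -566, -824
-162, -210, -258
-48, -48
Constant fourth difference = -48.
Extend forward: -258 − 48 = -306;  -824 − 306 = -1130;  -2034 − 1130 = -3164;  -4291 − 3164 = -7455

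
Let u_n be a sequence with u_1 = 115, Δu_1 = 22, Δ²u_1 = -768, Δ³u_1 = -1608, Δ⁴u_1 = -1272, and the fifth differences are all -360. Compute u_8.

-124219

Build the table forward from the leading diagonal:
Δ⁵: -360, -360, -360, -360, -360, -360, -360, -360
Δ⁴: -1272, -1632, -1992, -2352, -2712, -3072, -3432, -3792
Δ³: -1608, -2880, -4512, -6504, -8856, -11568, -14640, -18072
Δ²: -768, -2376, -5256, -9768, -16272, -25128, -36696, -51336
Δ: 22, -746, -3122, -8378, -18146, -34418, -59546, -96242
u: 115, 137, -609, -3731, -12109, -30255, -64673, -124219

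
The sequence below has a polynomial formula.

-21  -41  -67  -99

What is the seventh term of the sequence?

-231

D1: -20 , -26 , -32
D2: -6 , -6
Constant second difference = -6, so extend:
-32 − 6 = -38;  -99 − 38 = -137
-38 − 6 = -44;  -137 − 44 = -181
-44 − 6 = -50;  -181 − 50 = -231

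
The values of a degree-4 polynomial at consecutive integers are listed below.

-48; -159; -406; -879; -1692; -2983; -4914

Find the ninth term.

-11464

D1: -111, -247, -473, -813, -1291, -1931
D2: -136, -226, -340, -478, -640
D3: -90, -114, -138, -162
D4: -24, -24, -24
The fourth differences are constant (-24).
-162 − 24 = -186;  -640 − 186 = -826;  -1931 − 826 = -2757;  -4914 − 2757 = -7671
-186 − 24 = -210;  -826 − 210 = -1036;  -2757 − 1036 = -3793;  -7671 − 3793 = -11464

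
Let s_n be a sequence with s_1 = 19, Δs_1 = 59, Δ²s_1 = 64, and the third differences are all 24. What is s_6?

1194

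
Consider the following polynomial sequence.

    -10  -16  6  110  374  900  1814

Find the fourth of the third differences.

126

Δ: -6, 22, 104, 264, 526, 914
Δ²: 28, 82, 160, 262, 388
Δ³: 54, 78, 102, 126
Δ⁴: 24, 24, 24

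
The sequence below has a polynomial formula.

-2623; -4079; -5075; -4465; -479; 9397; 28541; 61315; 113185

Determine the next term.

-1456 , -996 , 610 , 3986 , 9876 , 19144 , 32774 , 51870
460 , 1606 , 3376 , 5890 , 9268 , 13630 , 19096
1146 , 1770 , 2514 , 3378 , 4362 , 5466
624 , 744 , 864 , 984 , 1104
120 , 120 , 120 , 120
The fifth differences are constant (120).
1104 + 120 = 1224;  5466 + 1224 = 6690;  19096 + 6690 = 25786;  51870 + 25786 = 77656;  113185 + 77656 = 190841

190841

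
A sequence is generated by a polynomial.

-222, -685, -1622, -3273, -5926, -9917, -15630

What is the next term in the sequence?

-23497

-463 , -937 , -1651 , -2653 , -3991 , -5713
-474 , -714 , -1002 , -1338 , -1722
-240 , -288 , -336 , -384
-48 , -48 , -48
Fourth differences constant at -48.
-384 − 48 = -432;  -1722 − 432 = -2154;  -5713 − 2154 = -7867;  -15630 − 7867 = -23497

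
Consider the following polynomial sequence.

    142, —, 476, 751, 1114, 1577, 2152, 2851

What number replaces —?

277

Using the last 6 terms:
First differences: 275  363  463  575  699
Second differences: 88  100  112  124
Third differences: 12  12  12
Constant third difference = 12.
Extend backward: 88 − 12 = 76;  275 − 76 = 199;  476 − 199 = 277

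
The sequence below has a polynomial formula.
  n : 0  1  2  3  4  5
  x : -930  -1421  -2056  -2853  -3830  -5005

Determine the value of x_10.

-14480

-491, -635, -797, -977, -1175
-144, -162, -180, -198
-18, -18, -18
The third differences are constant (-18).
-198 − 18 = -216;  -1175 − 216 = -1391;  -5005 − 1391 = -6396
-216 − 18 = -234;  -1391 − 234 = -1625;  -6396 − 1625 = -8021
-234 − 18 = -252;  -1625 − 252 = -1877;  -8021 − 1877 = -9898
-252 − 18 = -270;  -1877 − 270 = -2147;  -9898 − 2147 = -12045
-270 − 18 = -288;  -2147 − 288 = -2435;  -12045 − 2435 = -14480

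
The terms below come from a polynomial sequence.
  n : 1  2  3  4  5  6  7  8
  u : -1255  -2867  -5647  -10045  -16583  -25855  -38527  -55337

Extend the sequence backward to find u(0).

-433

Δ: -1612, -2780, -4398, -6538, -9272, -12672, -16810
Δ²: -1168, -1618, -2140, -2734, -3400, -4138
Δ³: -450, -522, -594, -666, -738
Δ⁴: -72, -72, -72, -72
The fourth differences are constant at -72.
Work back: -450 + 72 = -378;  -1168 + 378 = -790;  -1612 + 790 = -822;  -1255 + 822 = -433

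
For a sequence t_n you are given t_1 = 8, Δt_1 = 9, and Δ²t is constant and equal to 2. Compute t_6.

Build the table forward from the leading diagonal:
D2: 2  2  2  2  2  2
D1: 9  11  13  15  17  19
t: 8  17  28  41  56  73

73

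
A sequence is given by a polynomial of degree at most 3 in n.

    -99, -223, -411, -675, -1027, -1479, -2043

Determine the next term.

D1: -124, -188, -264, -352, -452, -564
D2: -64, -76, -88, -100, -112
D3: -12, -12, -12, -12
Third differences constant at -12.
-112 − 12 = -124;  -564 − 124 = -688;  -2043 − 688 = -2731

-2731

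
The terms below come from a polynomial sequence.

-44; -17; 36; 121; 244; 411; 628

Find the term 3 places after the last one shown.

D1: 27, 53, 85, 123, 167, 217
D2: 26, 32, 38, 44, 50
D3: 6, 6, 6, 6
Third differences constant at 6.
50 + 6 = 56;  217 + 56 = 273;  628 + 273 = 901
56 + 6 = 62;  273 + 62 = 335;  901 + 335 = 1236
62 + 6 = 68;  335 + 68 = 403;  1236 + 403 = 1639

1639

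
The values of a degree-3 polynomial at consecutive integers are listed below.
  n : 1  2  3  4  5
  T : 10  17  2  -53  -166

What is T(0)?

-1

Δ: 7  -15  -55  -113
Δ²: -22  -40  -58
Δ³: -18  -18
The third differences are constant at -18.
Work back: -22 + 18 = -4;  7 + 4 = 11;  10 − 11 = -1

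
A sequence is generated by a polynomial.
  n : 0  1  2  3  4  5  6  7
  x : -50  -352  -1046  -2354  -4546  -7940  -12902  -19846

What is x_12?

-302, -694, -1308, -2192, -3394, -4962, -6944
-392, -614, -884, -1202, -1568, -1982
-222, -270, -318, -366, -414
-48, -48, -48, -48
Constant fourth difference = -48, so extend:
-414 − 48 = -462;  -1982 − 462 = -2444;  -6944 − 2444 = -9388;  -19846 − 9388 = -29234
-462 − 48 = -510;  -2444 − 510 = -2954;  -9388 − 2954 = -12342;  -29234 − 12342 = -41576
-510 − 48 = -558;  -2954 − 558 = -3512;  -12342 − 3512 = -15854;  -41576 − 15854 = -57430
-558 − 48 = -606;  -3512 − 606 = -4118;  -15854 − 4118 = -19972;  -57430 − 19972 = -77402
-606 − 48 = -654;  -4118 − 654 = -4772;  -19972 − 4772 = -24744;  -77402 − 24744 = -102146

-102146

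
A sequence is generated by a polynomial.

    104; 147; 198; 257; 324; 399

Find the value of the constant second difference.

First differences: 43, 51, 59, 67, 75
Second differences: 8, 8, 8, 8

8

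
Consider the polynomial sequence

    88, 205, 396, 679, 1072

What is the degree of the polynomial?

117, 191, 283, 393
74, 92, 110
18, 18
The third differences are constant, so the polynomial has degree 3.

3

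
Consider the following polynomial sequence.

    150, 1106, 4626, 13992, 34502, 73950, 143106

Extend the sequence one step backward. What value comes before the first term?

12

Δ: 956, 3520, 9366, 20510, 39448, 69156
Δ²: 2564, 5846, 11144, 18938, 29708
Δ³: 3282, 5298, 7794, 10770
Δ⁴: 2016, 2496, 2976
Δ⁵: 480, 480
The fifth differences are constant at 480.
Work back: 2016 − 480 = 1536;  3282 − 1536 = 1746;  2564 − 1746 = 818;  956 − 818 = 138;  150 − 138 = 12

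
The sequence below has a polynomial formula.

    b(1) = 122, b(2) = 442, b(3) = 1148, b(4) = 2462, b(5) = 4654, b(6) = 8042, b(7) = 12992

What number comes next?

19918

320 , 706 , 1314 , 2192 , 3388 , 4950
386 , 608 , 878 , 1196 , 1562
222 , 270 , 318 , 366
48 , 48 , 48
Fourth differences constant at 48.
366 + 48 = 414;  1562 + 414 = 1976;  4950 + 1976 = 6926;  12992 + 6926 = 19918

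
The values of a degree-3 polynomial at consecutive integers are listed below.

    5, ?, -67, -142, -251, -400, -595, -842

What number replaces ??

-20

Using the last 6 terms:
-75  -109  -149  -195  -247
-34  -40  -46  -52
-6  -6  -6
Constant third difference = -6.
Extend backward: -34 + 6 = -28;  -75 + 28 = -47;  -67 + 47 = -20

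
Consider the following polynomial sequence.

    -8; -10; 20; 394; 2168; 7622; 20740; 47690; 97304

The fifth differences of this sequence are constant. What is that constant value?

480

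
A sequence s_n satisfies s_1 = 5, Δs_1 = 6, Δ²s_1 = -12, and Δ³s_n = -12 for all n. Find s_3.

Build the table forward from the leading diagonal:
Third differences: -12  -12  -12
Second differences: -12  -24  -36
First differences: 6  -6  -30
s: 5  11  5

5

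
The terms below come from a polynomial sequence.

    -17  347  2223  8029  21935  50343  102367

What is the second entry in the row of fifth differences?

D1: 364, 1876, 5806, 13906, 28408, 52024
D2: 1512, 3930, 8100, 14502, 23616
D3: 2418, 4170, 6402, 9114
D4: 1752, 2232, 2712
D5: 480, 480

480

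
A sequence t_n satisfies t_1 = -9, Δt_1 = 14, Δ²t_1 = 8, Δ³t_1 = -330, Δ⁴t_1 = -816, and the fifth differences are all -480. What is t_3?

Build the table forward from the leading diagonal:
Δ⁵: -480, -480, -480
Δ⁴: -816, -1296, -1776
Δ³: -330, -1146, -2442
Δ²: 8, -322, -1468
Δ: 14, 22, -300
t: -9, 5, 27

27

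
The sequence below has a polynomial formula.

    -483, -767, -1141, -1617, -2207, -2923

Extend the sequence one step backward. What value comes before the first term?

Δ: -284, -374, -476, -590, -716
Δ²: -90, -102, -114, -126
Δ³: -12, -12, -12
The third differences are constant at -12.
Work back: -90 + 12 = -78;  -284 + 78 = -206;  -483 + 206 = -277

-277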